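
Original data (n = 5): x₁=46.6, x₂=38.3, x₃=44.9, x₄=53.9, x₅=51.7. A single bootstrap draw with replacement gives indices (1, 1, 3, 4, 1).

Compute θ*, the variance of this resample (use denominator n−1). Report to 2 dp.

Resample values: 46.6, 46.6, 44.9, 53.9, 46.6.
Mean = 47.7200; sum of squared deviations = 49.9080
s² = 49.9080 / 4 = 12.4770

θ* = 12.48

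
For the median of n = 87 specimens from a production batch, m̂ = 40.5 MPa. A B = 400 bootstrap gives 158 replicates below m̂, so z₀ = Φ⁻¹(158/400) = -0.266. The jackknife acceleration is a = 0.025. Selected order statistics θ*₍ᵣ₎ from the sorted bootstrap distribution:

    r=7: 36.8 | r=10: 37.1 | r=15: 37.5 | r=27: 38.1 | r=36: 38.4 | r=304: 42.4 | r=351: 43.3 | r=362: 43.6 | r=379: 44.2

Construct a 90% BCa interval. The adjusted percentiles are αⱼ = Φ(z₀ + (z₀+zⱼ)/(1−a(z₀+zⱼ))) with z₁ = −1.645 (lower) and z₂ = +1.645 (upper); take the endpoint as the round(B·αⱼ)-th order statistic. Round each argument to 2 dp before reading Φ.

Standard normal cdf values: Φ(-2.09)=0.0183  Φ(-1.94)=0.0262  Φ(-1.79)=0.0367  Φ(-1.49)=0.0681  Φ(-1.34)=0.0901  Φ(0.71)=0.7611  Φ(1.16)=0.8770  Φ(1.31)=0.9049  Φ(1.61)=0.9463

Lower: z₀ + z₁ = -0.266 + (-1.645) = -1.911; 1 − a(z₀+z₁) = 1 − (0.025)(-1.911) = 1.0478; argument = -0.266 + (-1.911)/1.0478 = -2.0899 → -2.09.
α₁ = Φ(-2.09) = 0.0183; rank = round(400 × 0.0183) = 7; θ*₍7₎ = 36.8.
Upper: z₀ + z₂ = 1.379; 1 − a(z₀+z₂) = 0.9655; argument = 1.1622 → 1.16; α₂ = 0.8770; rank = 351; θ*₍351₎ = 43.3.

(36.8, 43.3)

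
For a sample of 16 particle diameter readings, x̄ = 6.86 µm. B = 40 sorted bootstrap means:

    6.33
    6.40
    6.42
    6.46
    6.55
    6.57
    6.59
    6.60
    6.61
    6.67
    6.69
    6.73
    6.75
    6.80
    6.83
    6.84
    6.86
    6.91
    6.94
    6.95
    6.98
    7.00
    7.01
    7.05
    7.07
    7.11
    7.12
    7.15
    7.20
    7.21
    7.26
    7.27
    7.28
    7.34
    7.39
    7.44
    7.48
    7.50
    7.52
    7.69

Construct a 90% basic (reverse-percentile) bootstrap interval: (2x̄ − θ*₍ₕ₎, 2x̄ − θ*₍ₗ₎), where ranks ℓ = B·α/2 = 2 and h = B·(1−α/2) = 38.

(6.22, 7.32)

Percentile endpoints at ranks 2 and 38: θ*₍2₎ = 6.40, θ*₍38₎ = 7.50.
Basic interval reflects these around x̄:
  lower = 2 × 6.86 − 7.50 = 6.22
  upper = 2 × 6.86 − 6.40 = 7.32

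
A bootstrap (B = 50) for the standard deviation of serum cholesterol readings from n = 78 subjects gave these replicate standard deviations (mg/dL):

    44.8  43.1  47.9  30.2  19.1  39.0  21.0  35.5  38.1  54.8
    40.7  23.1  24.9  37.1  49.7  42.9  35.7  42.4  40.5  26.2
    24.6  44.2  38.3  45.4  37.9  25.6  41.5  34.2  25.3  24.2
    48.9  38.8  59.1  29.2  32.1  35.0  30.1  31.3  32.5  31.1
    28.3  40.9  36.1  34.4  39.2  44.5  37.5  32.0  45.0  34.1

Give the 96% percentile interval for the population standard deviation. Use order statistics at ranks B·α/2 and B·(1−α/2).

Sorted replicates: 19.1, 21.0, 23.1, 24.2, 24.6, 24.9, 25.3, 25.6, 26.2, 28.3, 29.2, 30.1, 30.2, 31.1, 31.3, 32.0, 32.1, 32.5, 34.1, 34.2, 34.4, 35.0, 35.5, 35.7, 36.1, 37.1, 37.5, 37.9, 38.1, 38.3, 38.8, 39.0, 39.2, 40.5, 40.7, 40.9, 41.5, 42.4, 42.9, 43.1, 44.2, 44.5, 44.8, 45.0, 45.4, 47.9, 48.9, 49.7, 54.8, 59.1
α = 0.04; lower rank = 50 × 0.020 = 1; upper rank = 50 × 0.980 = 49.
The 1st smallest replicate is 19.1; the 49th is 54.8.

(19.1, 54.8)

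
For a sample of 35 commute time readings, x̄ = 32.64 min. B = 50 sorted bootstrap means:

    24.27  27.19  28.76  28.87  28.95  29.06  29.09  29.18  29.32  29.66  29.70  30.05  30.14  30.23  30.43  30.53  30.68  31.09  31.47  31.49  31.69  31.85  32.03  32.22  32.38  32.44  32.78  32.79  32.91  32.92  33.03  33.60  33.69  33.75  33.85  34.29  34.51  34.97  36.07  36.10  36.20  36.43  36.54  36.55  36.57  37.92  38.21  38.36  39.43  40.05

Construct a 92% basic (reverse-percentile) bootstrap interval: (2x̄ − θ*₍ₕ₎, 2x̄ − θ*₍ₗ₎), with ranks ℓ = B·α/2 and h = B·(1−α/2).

(26.92, 38.09)

Percentile endpoints at ranks 2 and 48: θ*₍2₎ = 27.19, θ*₍48₎ = 38.36.
Basic interval reflects these around x̄:
  lower = 2 × 32.64 − 38.36 = 26.92
  upper = 2 × 32.64 − 27.19 = 38.09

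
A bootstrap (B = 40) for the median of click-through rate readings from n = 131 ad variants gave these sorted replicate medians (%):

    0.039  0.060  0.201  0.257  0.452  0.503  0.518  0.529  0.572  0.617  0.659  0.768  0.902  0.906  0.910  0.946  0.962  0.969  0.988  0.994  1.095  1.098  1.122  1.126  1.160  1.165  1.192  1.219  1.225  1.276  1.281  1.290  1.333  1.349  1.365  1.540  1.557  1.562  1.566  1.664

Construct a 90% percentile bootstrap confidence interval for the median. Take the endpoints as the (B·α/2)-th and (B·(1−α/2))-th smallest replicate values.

(0.060, 1.562)

α = 0.10; lower rank = 40 × 0.050 = 2; upper rank = 40 × 0.950 = 38.
The 2nd smallest replicate is 0.060; the 38th is 1.562.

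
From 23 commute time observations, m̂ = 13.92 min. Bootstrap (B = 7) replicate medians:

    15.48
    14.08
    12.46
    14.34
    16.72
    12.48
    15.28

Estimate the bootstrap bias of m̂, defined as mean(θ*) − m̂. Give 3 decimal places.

bias = +0.486

mean(θ*) = (15.48 + 14.08 + 12.46 + 14.34 + 16.72 + 12.48 + 15.28) / 7 = 14.4057
bias = 14.4057 − 13.92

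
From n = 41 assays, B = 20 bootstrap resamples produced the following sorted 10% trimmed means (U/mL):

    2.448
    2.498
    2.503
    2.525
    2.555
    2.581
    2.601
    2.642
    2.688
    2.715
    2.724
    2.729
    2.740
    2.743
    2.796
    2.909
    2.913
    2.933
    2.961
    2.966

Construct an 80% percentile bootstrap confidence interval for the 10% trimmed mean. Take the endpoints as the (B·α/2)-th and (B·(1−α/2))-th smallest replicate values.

α = 0.20; lower rank = 20 × 0.100 = 2; upper rank = 20 × 0.900 = 18.
The 2nd smallest replicate is 2.498; the 18th is 2.933.

(2.498, 2.933)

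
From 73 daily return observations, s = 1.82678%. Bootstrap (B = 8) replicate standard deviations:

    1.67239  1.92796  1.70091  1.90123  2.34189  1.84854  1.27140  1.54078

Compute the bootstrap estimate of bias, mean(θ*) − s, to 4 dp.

mean(θ*) = (1.67239 + 1.92796 + 1.70091 + 1.90123 + 2.34189 + 1.84854 + 1.27140 + 1.54078) / 8 = 1.77564
bias = 1.77564 − 1.82678

bias = −0.0511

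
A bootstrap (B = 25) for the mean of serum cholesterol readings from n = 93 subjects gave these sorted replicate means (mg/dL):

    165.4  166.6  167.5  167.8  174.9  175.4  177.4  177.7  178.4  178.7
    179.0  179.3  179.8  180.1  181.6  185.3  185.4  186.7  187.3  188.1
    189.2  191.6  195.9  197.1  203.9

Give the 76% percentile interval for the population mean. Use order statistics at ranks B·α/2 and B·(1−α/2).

α = 0.24; lower rank = 25 × 0.120 = 3; upper rank = 25 × 0.880 = 22.
The 3rd smallest replicate is 167.5; the 22nd is 191.6.

(167.5, 191.6)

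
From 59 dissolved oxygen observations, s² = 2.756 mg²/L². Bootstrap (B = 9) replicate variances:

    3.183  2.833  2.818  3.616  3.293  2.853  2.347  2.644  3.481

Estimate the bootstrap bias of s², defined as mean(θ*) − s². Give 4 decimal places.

bias = +0.2516

mean(θ*) = (3.183 + 2.833 + 2.818 + 3.616 + 3.293 + 2.853 + 2.347 + 2.644 + 3.481) / 9 = 3.00756
bias = 3.00756 − 2.756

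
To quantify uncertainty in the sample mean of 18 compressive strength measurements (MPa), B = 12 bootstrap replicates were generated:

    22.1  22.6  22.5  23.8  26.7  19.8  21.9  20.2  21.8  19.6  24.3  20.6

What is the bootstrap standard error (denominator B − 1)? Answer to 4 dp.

Bootstrap SE is the standard deviation of the 12 replicate means.
Mean of replicates: (22.1 + 22.6 + 22.5 + 23.8 + 26.7 + 19.8 + 21.9 + 20.2 + 21.8 + 19.6 + 24.3 + 20.6) / 12 = 265.90000 / 12 = 22.15833
Sum of squared deviations: (−0.05833)² + (+0.44167)² + (+0.34167)² + (+1.64167)² + (+4.54167)² + (−2.35833)² + (−0.25833)² + (−1.95833)² + (−0.35833)² + (−2.55833)² + (+2.14167)² + (−1.55833)² = 46.78917
Variance = 46.78917 / 11 = 4.25356
SE* = √4.25356

SE* = 2.0624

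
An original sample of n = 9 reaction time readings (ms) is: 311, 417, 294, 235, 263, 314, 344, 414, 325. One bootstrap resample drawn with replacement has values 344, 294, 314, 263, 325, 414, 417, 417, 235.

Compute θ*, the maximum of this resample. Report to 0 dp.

θ* = 417

Maximum = 417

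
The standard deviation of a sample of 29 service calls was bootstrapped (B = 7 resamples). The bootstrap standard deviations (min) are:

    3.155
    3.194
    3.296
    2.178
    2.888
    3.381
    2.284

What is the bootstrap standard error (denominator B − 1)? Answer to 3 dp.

Bootstrap SE is the standard deviation of the 7 replicate standard deviations.
Mean of replicates: (3.155 + 3.194 + 3.296 + 2.178 + 2.888 + 3.381 + 2.284) / 7 = 20.3760 / 7 = 2.9109
Sum of squared deviations: (+0.2441)² + (+0.2831)² + (+0.3851)² + (−0.7329)² + (−0.0229)² + (+0.4701)² + (−0.6269)² = 1.4397
Variance = 1.4397 / 6 = 0.2399
SE* = √0.2399

SE* = 0.490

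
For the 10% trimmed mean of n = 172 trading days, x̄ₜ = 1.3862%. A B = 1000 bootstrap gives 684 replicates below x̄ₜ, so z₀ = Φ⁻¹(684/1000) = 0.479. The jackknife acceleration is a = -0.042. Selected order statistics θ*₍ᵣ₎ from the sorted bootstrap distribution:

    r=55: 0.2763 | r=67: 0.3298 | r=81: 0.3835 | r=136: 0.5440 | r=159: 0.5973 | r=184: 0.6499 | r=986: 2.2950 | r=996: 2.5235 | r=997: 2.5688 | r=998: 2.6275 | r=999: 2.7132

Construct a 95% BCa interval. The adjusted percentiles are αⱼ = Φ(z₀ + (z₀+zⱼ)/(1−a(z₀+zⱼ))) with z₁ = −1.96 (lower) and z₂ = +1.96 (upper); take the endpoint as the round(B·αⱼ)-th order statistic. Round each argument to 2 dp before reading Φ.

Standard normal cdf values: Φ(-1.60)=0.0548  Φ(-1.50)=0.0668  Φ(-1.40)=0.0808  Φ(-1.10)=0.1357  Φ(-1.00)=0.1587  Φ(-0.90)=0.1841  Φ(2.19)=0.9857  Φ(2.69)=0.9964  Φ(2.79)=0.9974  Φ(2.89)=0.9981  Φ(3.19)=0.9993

(0.5440, 2.5235)

Lower: z₀ + z₁ = 0.479 + (-1.960) = -1.481; 1 − a(z₀+z₁) = 1 − (-0.042)(-1.481) = 0.9378; argument = 0.479 + (-1.481)/0.9378 = -1.1002 → -1.10.
α₁ = Φ(-1.10) = 0.1357; rank = round(1000 × 0.1357) = 136; θ*₍136₎ = 0.5440.
Upper: z₀ + z₂ = 2.439; 1 − a(z₀+z₂) = 1.1024; argument = 2.6914 → 2.69; α₂ = 0.9964; rank = 996; θ*₍996₎ = 2.5235.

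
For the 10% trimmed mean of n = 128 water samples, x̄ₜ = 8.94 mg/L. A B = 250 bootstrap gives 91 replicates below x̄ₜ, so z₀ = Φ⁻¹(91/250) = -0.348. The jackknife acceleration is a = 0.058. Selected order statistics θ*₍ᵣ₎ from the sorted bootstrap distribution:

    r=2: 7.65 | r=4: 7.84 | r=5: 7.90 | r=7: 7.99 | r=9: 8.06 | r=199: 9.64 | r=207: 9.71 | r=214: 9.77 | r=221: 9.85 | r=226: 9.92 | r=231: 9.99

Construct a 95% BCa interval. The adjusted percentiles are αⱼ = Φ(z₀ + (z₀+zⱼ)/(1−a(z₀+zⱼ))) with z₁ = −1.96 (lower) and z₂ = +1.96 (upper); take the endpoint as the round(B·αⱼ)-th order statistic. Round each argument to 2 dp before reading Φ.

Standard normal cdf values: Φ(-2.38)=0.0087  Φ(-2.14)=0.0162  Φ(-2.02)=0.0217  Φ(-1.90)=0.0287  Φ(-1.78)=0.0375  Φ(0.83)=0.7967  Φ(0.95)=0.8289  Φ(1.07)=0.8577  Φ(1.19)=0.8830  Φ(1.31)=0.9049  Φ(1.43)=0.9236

(7.65, 9.99)

Lower: z₀ + z₁ = -0.348 + (-1.960) = -2.308; 1 − a(z₀+z₁) = 1 − (0.058)(-2.308) = 1.1339; argument = -0.348 + (-2.308)/1.1339 = -2.3835 → -2.38.
α₁ = Φ(-2.38) = 0.0087; rank = round(250 × 0.0087) = 2; θ*₍2₎ = 7.65.
Upper: z₀ + z₂ = 1.612; 1 − a(z₀+z₂) = 0.9065; argument = 1.4303 → 1.43; α₂ = 0.9236; rank = 231; θ*₍231₎ = 9.99.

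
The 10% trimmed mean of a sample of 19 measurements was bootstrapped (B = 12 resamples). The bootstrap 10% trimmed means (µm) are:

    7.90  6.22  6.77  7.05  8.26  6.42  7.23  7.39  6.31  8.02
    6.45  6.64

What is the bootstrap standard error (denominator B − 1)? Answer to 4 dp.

SE* = 0.7081

Bootstrap SE is the standard deviation of the 12 replicate 10% trimmed means.
Mean of replicates: (7.90 + 6.22 + 6.77 + 7.05 + 8.26 + 6.42 + 7.23 + 7.39 + 6.31 + 8.02 + 6.45 + 6.64) / 12 = 84.66000 / 12 = 7.05500
Sum of squared deviations: (+0.84500)² + (−0.83500)² + (−0.28500)² + (−0.00500)² + (+1.20500)² + (−0.63500)² + (+0.17500)² + (+0.33500)² + (−0.74500)² + (+0.96500)² + (−0.60500)² + (−0.41500)² = 5.51510
Variance = 5.51510 / 11 = 0.50137
SE* = √0.50137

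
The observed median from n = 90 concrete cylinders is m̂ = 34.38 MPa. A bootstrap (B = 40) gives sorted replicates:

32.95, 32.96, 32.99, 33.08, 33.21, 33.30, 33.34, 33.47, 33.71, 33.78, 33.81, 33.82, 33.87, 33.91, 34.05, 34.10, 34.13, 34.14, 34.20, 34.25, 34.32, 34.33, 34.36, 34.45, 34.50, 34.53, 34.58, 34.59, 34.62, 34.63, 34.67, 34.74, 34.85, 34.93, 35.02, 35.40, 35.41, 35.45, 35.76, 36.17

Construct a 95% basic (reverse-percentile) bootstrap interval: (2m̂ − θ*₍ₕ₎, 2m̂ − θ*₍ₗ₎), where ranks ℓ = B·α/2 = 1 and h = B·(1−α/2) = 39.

Percentile endpoints at ranks 1 and 39: θ*₍1₎ = 32.95, θ*₍39₎ = 35.76.
Basic interval reflects these around m̂:
  lower = 2 × 34.38 − 35.76 = 33.00
  upper = 2 × 34.38 − 32.95 = 35.81

(33.00, 35.81)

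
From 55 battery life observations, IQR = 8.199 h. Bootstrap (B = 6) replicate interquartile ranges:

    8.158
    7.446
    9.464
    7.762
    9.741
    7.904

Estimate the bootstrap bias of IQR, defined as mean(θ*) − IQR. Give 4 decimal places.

bias = +0.2135

mean(θ*) = (8.158 + 7.446 + 9.464 + 7.762 + 9.741 + 7.904) / 6 = 8.41250
bias = 8.41250 − 8.199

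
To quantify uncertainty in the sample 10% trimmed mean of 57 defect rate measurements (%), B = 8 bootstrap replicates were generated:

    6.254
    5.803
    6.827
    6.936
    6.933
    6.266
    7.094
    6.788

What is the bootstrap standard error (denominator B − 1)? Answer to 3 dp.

SE* = 0.450

Bootstrap SE is the standard deviation of the 8 replicate 10% trimmed means.
Mean of replicates: (6.254 + 5.803 + 6.827 + 6.936 + 6.933 + 6.266 + 7.094 + 6.788) / 8 = 52.9010 / 8 = 6.6126
Sum of squared deviations: (−0.3586)² + (−0.8096)² + (+0.2144)² + (+0.3234)² + (+0.3204)² + (−0.3466)² + (+0.4814)² + (+0.1754)² = 1.4199
Variance = 1.4199 / 7 = 0.2028
SE* = √0.2028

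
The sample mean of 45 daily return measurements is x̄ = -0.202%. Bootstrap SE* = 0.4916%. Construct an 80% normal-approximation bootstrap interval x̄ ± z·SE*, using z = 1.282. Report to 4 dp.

Margin = 1.282 × 0.4916 = 0.63023
Interval: -0.202 ± 0.63023

(-0.8322, 0.4282)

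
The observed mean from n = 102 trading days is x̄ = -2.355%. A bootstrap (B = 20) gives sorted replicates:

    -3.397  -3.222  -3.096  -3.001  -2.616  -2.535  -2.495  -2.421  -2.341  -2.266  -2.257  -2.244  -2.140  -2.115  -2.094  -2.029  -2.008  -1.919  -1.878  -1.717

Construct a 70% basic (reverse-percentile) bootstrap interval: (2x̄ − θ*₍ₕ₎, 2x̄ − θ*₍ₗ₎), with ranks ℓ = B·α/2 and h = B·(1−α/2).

(-2.702, -1.614)

Percentile endpoints at ranks 3 and 17: θ*₍3₎ = -3.096, θ*₍17₎ = -2.008.
Basic interval reflects these around x̄:
  lower = 2 × -2.355 − -2.008 = -2.702
  upper = 2 × -2.355 − -3.096 = -1.614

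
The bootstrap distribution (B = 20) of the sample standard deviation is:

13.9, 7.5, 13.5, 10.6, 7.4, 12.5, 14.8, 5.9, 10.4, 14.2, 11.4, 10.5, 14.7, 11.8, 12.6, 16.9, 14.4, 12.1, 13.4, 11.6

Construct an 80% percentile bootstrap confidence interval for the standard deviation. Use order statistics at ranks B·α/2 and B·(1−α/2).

(7.4, 14.7)

Sorted replicates: 5.9, 7.4, 7.5, 10.4, 10.5, 10.6, 11.4, 11.6, 11.8, 12.1, 12.5, 12.6, 13.4, 13.5, 13.9, 14.2, 14.4, 14.7, 14.8, 16.9
α = 0.20; lower rank = 20 × 0.100 = 2; upper rank = 20 × 0.900 = 18.
The 2nd smallest replicate is 7.4; the 18th is 14.7.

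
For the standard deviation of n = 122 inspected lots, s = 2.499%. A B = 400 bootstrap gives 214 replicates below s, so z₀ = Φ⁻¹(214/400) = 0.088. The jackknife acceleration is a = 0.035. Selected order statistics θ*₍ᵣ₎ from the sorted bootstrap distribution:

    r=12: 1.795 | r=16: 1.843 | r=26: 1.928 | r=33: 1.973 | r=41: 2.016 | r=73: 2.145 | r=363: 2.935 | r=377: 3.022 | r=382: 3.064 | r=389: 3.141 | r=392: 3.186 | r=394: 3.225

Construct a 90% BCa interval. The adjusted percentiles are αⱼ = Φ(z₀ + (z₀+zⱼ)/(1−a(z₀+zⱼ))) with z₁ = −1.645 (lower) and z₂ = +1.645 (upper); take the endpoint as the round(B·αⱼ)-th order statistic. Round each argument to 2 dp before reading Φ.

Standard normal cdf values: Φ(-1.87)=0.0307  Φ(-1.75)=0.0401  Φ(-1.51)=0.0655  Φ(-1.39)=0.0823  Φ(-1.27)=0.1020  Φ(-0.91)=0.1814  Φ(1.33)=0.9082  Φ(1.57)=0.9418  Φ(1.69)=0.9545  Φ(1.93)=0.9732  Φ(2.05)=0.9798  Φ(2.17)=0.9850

Lower: z₀ + z₁ = 0.088 + (-1.645) = -1.557; 1 − a(z₀+z₁) = 1 − (0.035)(-1.557) = 1.0545; argument = 0.088 + (-1.557)/1.0545 = -1.3885 → -1.39.
α₁ = Φ(-1.39) = 0.0823; rank = round(400 × 0.0823) = 33; θ*₍33₎ = 1.973.
Upper: z₀ + z₂ = 1.733; 1 − a(z₀+z₂) = 0.9393; argument = 1.9329 → 1.93; α₂ = 0.9732; rank = 389; θ*₍389₎ = 3.141.

(1.973, 3.141)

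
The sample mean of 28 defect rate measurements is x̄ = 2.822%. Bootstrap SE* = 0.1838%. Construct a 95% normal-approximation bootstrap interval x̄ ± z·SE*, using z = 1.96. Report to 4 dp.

(2.4618, 3.1822)

Margin = 1.96 × 0.1838 = 0.36025
Interval: 2.822 ± 0.36025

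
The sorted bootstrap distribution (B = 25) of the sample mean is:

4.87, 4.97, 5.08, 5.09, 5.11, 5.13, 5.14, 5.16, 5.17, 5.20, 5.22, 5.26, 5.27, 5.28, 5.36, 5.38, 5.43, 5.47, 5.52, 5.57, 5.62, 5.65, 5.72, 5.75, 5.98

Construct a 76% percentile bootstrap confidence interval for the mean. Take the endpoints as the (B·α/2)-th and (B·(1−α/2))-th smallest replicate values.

(5.08, 5.65)

α = 0.24; lower rank = 25 × 0.120 = 3; upper rank = 25 × 0.880 = 22.
The 3rd smallest replicate is 5.08; the 22nd is 5.65.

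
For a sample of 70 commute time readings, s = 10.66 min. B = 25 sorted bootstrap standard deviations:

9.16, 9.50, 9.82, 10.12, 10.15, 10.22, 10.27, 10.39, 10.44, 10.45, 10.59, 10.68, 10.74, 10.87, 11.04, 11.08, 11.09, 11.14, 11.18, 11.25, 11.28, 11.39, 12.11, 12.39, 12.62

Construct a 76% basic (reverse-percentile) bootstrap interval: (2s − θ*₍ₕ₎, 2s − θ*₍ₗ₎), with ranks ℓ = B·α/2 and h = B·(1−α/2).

(9.93, 11.50)

Percentile endpoints at ranks 3 and 22: θ*₍3₎ = 9.82, θ*₍22₎ = 11.39.
Basic interval reflects these around s:
  lower = 2 × 10.66 − 11.39 = 9.93
  upper = 2 × 10.66 − 9.82 = 11.50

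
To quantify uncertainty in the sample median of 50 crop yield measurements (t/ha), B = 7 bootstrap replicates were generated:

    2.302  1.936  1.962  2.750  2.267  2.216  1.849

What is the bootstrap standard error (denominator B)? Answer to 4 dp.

SE* = 0.2842

Bootstrap SE is the standard deviation of the 7 replicate medians.
Mean of replicates: (2.302 + 1.936 + 1.962 + 2.750 + 2.267 + 2.216 + 1.849) / 7 = 15.282000 / 7 = 2.183143
Sum of squared deviations: (+0.118857)² + (−0.247143)² + (−0.221143)² + (+0.566857)² + (+0.083857)² + (+0.032857)² + (−0.334143)² = 0.565201
Variance = 0.565201 / 7 = 0.080743
SE* = √0.080743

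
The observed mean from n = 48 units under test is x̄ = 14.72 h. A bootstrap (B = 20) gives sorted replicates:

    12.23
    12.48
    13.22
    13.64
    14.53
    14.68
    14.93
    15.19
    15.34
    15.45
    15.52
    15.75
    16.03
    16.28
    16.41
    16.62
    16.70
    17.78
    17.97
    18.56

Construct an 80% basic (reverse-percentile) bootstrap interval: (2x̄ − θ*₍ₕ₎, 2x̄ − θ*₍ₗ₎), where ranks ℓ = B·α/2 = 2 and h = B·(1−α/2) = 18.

Percentile endpoints at ranks 2 and 18: θ*₍2₎ = 12.48, θ*₍18₎ = 17.78.
Basic interval reflects these around x̄:
  lower = 2 × 14.72 − 17.78 = 11.66
  upper = 2 × 14.72 − 12.48 = 16.96

(11.66, 16.96)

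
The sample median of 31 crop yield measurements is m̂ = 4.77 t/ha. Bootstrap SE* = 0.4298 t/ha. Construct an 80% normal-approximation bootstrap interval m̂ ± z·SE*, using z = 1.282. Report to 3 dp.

Margin = 1.282 × 0.4298 = 0.5510
Interval: 4.77 ± 0.5510

(4.219, 5.321)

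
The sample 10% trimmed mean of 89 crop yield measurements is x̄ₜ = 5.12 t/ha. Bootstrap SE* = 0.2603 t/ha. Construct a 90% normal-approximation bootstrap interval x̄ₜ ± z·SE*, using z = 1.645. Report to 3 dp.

Margin = 1.645 × 0.2603 = 0.4282
Interval: 5.12 ± 0.4282

(4.692, 5.548)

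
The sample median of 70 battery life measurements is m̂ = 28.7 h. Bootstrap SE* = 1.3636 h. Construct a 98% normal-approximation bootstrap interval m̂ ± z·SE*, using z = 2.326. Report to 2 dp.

(25.53, 31.87)

Margin = 2.326 × 1.3636 = 3.172
Interval: 28.7 ± 3.172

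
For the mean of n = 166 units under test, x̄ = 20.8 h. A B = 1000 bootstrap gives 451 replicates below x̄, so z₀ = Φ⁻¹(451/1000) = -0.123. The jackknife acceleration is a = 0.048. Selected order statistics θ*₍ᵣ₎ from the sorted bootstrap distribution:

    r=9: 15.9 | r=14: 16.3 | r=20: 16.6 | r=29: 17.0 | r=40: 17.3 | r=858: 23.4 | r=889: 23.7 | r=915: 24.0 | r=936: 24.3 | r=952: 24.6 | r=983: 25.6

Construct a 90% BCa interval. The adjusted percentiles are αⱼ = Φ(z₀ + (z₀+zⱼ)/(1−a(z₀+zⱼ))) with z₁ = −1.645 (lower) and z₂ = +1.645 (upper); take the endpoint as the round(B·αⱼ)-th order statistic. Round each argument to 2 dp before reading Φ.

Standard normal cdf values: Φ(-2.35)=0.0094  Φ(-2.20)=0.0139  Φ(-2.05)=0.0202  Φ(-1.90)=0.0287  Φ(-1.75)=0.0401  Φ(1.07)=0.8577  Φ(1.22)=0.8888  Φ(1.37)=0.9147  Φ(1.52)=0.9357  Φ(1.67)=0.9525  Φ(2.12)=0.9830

(17.3, 24.3)

Lower: z₀ + z₁ = -0.123 + (-1.645) = -1.768; 1 − a(z₀+z₁) = 1 − (0.048)(-1.768) = 1.0849; argument = -0.123 + (-1.768)/1.0849 = -1.7527 → -1.75.
α₁ = Φ(-1.75) = 0.0401; rank = round(1000 × 0.0401) = 40; θ*₍40₎ = 17.3.
Upper: z₀ + z₂ = 1.522; 1 − a(z₀+z₂) = 0.9269; argument = 1.5190 → 1.52; α₂ = 0.9357; rank = 936; θ*₍936₎ = 24.3.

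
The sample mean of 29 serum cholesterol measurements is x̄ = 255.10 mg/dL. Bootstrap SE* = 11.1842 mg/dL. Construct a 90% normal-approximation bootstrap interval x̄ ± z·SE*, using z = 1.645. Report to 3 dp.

Margin = 1.645 × 11.1842 = 18.3980
Interval: 255.10 ± 18.3980

(236.702, 273.498)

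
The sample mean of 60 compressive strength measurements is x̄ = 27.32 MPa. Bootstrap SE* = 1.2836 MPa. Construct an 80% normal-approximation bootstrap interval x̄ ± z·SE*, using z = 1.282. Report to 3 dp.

Margin = 1.282 × 1.2836 = 1.6456
Interval: 27.32 ± 1.6456

(25.674, 28.966)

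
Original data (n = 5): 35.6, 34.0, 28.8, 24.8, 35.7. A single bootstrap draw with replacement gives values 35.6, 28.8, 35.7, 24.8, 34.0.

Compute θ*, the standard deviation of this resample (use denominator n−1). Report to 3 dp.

θ* = 4.809

Mean = 31.7800; sum of squared deviations = 92.4880
s² = 92.4880 / 4 = 23.1220
s = √23.1220 = 4.809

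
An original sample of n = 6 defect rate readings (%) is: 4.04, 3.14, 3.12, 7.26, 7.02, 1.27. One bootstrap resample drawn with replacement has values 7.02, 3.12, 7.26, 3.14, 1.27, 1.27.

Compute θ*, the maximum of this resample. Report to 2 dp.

Maximum = 7.26

θ* = 7.26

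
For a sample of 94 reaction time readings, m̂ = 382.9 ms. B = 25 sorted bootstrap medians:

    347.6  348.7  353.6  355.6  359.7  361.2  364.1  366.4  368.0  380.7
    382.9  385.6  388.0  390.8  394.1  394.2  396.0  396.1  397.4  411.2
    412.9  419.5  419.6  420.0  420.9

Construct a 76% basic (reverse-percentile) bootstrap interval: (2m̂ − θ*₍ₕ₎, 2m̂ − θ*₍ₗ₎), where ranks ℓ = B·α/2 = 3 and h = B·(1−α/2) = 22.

Percentile endpoints at ranks 3 and 22: θ*₍3₎ = 353.6, θ*₍22₎ = 419.5.
Basic interval reflects these around m̂:
  lower = 2 × 382.9 − 419.5 = 346.3
  upper = 2 × 382.9 − 353.6 = 412.2

(346.3, 412.2)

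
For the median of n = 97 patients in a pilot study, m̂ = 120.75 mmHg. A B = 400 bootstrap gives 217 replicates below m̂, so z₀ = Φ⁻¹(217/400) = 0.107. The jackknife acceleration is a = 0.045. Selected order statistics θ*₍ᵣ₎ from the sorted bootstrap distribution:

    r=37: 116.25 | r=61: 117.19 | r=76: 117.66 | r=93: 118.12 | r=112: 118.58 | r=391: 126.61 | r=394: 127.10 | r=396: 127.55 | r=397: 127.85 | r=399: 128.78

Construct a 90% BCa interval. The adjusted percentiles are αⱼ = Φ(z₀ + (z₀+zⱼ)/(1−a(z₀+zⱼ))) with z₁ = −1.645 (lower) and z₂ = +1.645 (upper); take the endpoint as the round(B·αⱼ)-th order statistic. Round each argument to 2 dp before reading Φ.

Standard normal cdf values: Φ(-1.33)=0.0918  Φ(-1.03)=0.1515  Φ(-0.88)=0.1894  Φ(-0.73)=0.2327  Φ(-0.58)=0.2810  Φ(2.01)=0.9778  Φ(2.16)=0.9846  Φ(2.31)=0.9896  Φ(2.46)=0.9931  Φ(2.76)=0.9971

Lower: z₀ + z₁ = 0.107 + (-1.645) = -1.538; 1 − a(z₀+z₁) = 1 − (0.045)(-1.538) = 1.0692; argument = 0.107 + (-1.538)/1.0692 = -1.3314 → -1.33.
α₁ = Φ(-1.33) = 0.0918; rank = round(400 × 0.0918) = 37; θ*₍37₎ = 116.25.
Upper: z₀ + z₂ = 1.752; 1 − a(z₀+z₂) = 0.9212; argument = 2.0089 → 2.01; α₂ = 0.9778; rank = 391; θ*₍391₎ = 126.61.

(116.25, 126.61)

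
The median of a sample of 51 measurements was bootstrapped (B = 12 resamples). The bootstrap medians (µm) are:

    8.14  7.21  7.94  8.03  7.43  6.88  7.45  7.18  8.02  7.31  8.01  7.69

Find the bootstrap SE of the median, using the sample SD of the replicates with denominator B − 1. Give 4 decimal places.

SE* = 0.4185

Bootstrap SE is the standard deviation of the 12 replicate medians.
Mean of replicates: (8.14 + 7.21 + 7.94 + 8.03 + 7.43 + 6.88 + 7.45 + 7.18 + 8.02 + 7.31 + 8.01 + 7.69) / 12 = 91.29000 / 12 = 7.60750
Sum of squared deviations: (+0.53250)² + (−0.39750)² + (+0.33250)² + (+0.42250)² + (−0.17750)² + (−0.72750)² + (−0.15750)² + (−0.42750)² + (+0.41250)² + (−0.29750)² + (+0.40250)² + (+0.08250)² = 1.92643
Variance = 1.92643 / 11 = 0.17513
SE* = √0.17513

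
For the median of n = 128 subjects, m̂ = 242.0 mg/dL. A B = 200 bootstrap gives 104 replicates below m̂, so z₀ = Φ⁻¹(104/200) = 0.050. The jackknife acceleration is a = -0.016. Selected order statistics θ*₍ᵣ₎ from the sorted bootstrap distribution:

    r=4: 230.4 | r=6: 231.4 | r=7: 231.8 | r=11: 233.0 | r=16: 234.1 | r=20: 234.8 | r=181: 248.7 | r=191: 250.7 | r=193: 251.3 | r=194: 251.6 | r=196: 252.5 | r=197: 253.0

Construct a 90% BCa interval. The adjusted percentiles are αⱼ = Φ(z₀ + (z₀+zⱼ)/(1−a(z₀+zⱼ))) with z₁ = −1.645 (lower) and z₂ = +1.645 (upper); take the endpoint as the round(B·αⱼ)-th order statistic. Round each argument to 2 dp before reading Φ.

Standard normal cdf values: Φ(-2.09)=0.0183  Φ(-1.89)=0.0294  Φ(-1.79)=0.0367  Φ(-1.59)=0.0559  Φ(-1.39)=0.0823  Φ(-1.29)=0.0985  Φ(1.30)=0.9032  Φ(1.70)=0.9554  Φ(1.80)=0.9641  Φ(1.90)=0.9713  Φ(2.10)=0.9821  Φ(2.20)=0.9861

(233.0, 250.7)

Lower: z₀ + z₁ = 0.050 + (-1.645) = -1.595; 1 − a(z₀+z₁) = 1 − (-0.016)(-1.595) = 0.9745; argument = 0.050 + (-1.595)/0.9745 = -1.5868 → -1.59.
α₁ = Φ(-1.59) = 0.0559; rank = round(200 × 0.0559) = 11; θ*₍11₎ = 233.0.
Upper: z₀ + z₂ = 1.695; 1 − a(z₀+z₂) = 1.0271; argument = 1.7002 → 1.70; α₂ = 0.9554; rank = 191; θ*₍191₎ = 250.7.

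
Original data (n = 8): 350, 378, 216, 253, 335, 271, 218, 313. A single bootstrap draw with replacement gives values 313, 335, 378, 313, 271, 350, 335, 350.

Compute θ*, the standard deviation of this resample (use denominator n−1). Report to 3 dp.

θ* = 32.093

Mean = 330.6250; sum of squared deviations = 7209.8750
s² = 7209.8750 / 7 = 1029.9821
s = √1029.9821 = 32.093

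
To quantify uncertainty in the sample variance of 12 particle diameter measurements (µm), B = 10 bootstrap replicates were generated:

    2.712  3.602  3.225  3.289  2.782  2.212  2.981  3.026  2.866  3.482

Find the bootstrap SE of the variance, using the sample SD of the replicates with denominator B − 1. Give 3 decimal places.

SE* = 0.408

Bootstrap SE is the standard deviation of the 10 replicate variances.
Mean of replicates: (2.712 + 3.602 + 3.225 + 3.289 + 2.782 + 2.212 + 2.981 + 3.026 + 2.866 + 3.482) / 10 = 30.1770 / 10 = 3.0177
Sum of squared deviations: (−0.3057)² + (+0.5843)² + (+0.2073)² + (+0.2713)² + (−0.2357)² + (−0.8057)² + (−0.0367)² + (+0.0083)² + (−0.1517)² + (+0.4643)² = 1.4961
Variance = 1.4961 / 9 = 0.1662
SE* = √0.1662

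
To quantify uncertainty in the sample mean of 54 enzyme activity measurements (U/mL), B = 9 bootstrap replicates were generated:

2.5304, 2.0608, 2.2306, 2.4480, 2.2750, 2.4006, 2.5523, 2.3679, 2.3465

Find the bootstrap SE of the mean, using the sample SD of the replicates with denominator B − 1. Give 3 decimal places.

SE* = 0.154

Bootstrap SE is the standard deviation of the 9 replicate means.
Mean of replicates: (2.5304 + 2.0608 + 2.2306 + 2.4480 + 2.2750 + 2.4006 + 2.5523 + 2.3679 + 2.3465) / 9 = 21.21210 / 9 = 2.35690
Sum of squared deviations: (+0.17350)² + (−0.29610)² + (−0.12630)² + (+0.09110)² + (−0.08190)² + (+0.04370)² + (+0.19540)² + (+0.01100)² + (−0.01040)² = 0.18906
Variance = 0.18906 / 8 = 0.02363
SE* = √0.02363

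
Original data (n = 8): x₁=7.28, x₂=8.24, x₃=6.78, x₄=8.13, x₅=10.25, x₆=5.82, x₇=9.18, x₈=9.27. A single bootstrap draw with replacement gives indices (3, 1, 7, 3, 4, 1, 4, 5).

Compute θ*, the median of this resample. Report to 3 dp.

Resample values: 6.78, 7.28, 9.18, 6.78, 8.13, 7.28, 8.13, 10.25.
Sorted: 6.78, 6.78, 7.28, 7.28, 8.13, 8.13, 9.18, 10.25
Median = average of the two middle values = 7.705

θ* = 7.705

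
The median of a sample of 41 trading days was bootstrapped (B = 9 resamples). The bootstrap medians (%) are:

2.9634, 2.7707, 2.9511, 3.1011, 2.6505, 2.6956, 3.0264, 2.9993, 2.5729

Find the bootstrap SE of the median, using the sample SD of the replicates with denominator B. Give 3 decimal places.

SE* = 0.178

Bootstrap SE is the standard deviation of the 9 replicate medians.
Mean of replicates: (2.9634 + 2.7707 + 2.9511 + 3.1011 + 2.6505 + 2.6956 + 3.0264 + 2.9993 + 2.5729) / 9 = 25.73100 / 9 = 2.85900
Sum of squared deviations: (+0.10440)² + (−0.08830)² + (+0.09210)² + (+0.24210)² + (−0.20850)² + (−0.16340)² + (+0.16740)² + (+0.14030)² + (−0.28610)² = 0.28552
Variance = 0.28552 / 9 = 0.03172
SE* = √0.03172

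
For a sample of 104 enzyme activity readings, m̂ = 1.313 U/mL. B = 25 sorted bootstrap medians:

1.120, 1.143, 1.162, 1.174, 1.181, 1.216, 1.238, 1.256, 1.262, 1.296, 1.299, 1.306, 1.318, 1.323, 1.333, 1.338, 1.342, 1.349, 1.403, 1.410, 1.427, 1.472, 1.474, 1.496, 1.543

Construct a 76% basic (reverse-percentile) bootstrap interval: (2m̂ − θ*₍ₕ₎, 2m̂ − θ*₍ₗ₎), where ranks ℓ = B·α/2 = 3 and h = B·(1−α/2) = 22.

Percentile endpoints at ranks 3 and 22: θ*₍3₎ = 1.162, θ*₍22₎ = 1.472.
Basic interval reflects these around m̂:
  lower = 2 × 1.313 − 1.472 = 1.154
  upper = 2 × 1.313 − 1.162 = 1.464

(1.154, 1.464)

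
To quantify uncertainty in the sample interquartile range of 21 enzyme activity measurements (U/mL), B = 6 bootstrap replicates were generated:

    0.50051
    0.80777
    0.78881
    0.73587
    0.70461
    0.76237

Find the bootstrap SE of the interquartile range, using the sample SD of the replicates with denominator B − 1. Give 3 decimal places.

SE* = 0.112

Bootstrap SE is the standard deviation of the 6 replicate interquartile ranges.
Mean of replicates: (0.50051 + 0.80777 + 0.78881 + 0.73587 + 0.70461 + 0.76237) / 6 = 4.299940 / 6 = 0.716657
Sum of squared deviations: (−0.216147)² + (+0.091113)² + (+0.072153)² + (+0.019213)² + (−0.012047)² + (+0.045713)² = 0.062831
Variance = 0.062831 / 5 = 0.012566
SE* = √0.012566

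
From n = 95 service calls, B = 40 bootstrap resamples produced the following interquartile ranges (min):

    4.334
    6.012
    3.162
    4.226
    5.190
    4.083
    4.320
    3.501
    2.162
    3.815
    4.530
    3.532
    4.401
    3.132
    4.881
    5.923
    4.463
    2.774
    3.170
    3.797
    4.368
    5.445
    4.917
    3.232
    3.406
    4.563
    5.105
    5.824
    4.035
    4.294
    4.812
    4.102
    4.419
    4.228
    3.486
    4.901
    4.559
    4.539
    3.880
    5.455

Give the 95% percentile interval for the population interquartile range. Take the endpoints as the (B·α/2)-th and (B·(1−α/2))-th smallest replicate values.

(2.162, 5.923)

Sorted replicates: 2.162, 2.774, 3.132, 3.162, 3.170, 3.232, 3.406, 3.486, 3.501, 3.532, 3.797, 3.815, 3.880, 4.035, 4.083, 4.102, 4.226, 4.228, 4.294, 4.320, 4.334, 4.368, 4.401, 4.419, 4.463, 4.530, 4.539, 4.559, 4.563, 4.812, 4.881, 4.901, 4.917, 5.105, 5.190, 5.445, 5.455, 5.824, 5.923, 6.012
α = 0.05; lower rank = 40 × 0.025 = 1; upper rank = 40 × 0.975 = 39.
The 1st smallest replicate is 2.162; the 39th is 5.923.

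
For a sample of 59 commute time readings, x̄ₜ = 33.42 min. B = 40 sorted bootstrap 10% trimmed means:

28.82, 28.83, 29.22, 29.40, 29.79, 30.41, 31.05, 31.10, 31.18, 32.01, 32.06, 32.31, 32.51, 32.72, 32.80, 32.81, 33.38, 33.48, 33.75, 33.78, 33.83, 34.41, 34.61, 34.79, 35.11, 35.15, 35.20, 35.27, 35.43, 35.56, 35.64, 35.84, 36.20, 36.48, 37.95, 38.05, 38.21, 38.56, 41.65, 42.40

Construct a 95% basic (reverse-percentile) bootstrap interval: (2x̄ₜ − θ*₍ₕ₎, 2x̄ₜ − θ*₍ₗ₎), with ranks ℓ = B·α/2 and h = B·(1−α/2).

(25.19, 38.02)

Percentile endpoints at ranks 1 and 39: θ*₍1₎ = 28.82, θ*₍39₎ = 41.65.
Basic interval reflects these around x̄ₜ:
  lower = 2 × 33.42 − 41.65 = 25.19
  upper = 2 × 33.42 − 28.82 = 38.02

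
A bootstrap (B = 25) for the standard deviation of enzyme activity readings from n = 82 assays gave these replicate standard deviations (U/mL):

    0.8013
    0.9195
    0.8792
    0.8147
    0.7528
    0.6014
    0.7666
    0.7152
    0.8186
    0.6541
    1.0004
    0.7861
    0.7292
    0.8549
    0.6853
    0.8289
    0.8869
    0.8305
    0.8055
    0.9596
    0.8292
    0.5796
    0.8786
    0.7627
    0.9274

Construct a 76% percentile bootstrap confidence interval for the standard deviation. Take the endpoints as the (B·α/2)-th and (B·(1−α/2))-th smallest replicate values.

Sorted replicates: 0.5796, 0.6014, 0.6541, 0.6853, 0.7152, 0.7292, 0.7528, 0.7627, 0.7666, 0.7861, 0.8013, 0.8055, 0.8147, 0.8186, 0.8289, 0.8292, 0.8305, 0.8549, 0.8786, 0.8792, 0.8869, 0.9195, 0.9274, 0.9596, 1.0004
α = 0.24; lower rank = 25 × 0.120 = 3; upper rank = 25 × 0.880 = 22.
The 3rd smallest replicate is 0.6541; the 22nd is 0.9195.

(0.6541, 0.9195)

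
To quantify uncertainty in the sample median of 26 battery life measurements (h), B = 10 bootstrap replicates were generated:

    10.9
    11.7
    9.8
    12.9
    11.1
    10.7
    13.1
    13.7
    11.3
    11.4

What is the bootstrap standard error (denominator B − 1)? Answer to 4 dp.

SE* = 1.2131

Bootstrap SE is the standard deviation of the 10 replicate medians.
Mean of replicates: (10.9 + 11.7 + 9.8 + 12.9 + 11.1 + 10.7 + 13.1 + 13.7 + 11.3 + 11.4) / 10 = 116.60000 / 10 = 11.66000
Sum of squared deviations: (−0.76000)² + (+0.04000)² + (−1.86000)² + (+1.24000)² + (−0.56000)² + (−0.96000)² + (+1.44000)² + (+2.04000)² + (−0.36000)² + (−0.26000)² = 13.24400
Variance = 13.24400 / 9 = 1.47156
SE* = √1.47156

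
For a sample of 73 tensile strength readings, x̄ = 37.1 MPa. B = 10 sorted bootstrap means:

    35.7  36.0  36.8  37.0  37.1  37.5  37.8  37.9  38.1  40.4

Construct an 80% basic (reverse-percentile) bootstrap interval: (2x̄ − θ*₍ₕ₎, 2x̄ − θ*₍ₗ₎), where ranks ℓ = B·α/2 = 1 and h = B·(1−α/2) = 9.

(36.1, 38.5)

Percentile endpoints at ranks 1 and 9: θ*₍1₎ = 35.7, θ*₍9₎ = 38.1.
Basic interval reflects these around x̄:
  lower = 2 × 37.1 − 38.1 = 36.1
  upper = 2 × 37.1 − 35.7 = 38.5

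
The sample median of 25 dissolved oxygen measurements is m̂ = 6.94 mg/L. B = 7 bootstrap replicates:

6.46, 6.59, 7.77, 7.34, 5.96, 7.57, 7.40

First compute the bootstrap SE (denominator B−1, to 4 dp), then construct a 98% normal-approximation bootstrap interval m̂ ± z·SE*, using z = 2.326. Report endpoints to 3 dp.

(5.370, 8.510)

Mean of replicates = 7.0129; sum of squared deviations = 2.7335; SE* = √(2.7335/6) = 0.6750
Margin = 2.326 × 0.6750 = 1.5701
Interval: 6.94 ± 1.5701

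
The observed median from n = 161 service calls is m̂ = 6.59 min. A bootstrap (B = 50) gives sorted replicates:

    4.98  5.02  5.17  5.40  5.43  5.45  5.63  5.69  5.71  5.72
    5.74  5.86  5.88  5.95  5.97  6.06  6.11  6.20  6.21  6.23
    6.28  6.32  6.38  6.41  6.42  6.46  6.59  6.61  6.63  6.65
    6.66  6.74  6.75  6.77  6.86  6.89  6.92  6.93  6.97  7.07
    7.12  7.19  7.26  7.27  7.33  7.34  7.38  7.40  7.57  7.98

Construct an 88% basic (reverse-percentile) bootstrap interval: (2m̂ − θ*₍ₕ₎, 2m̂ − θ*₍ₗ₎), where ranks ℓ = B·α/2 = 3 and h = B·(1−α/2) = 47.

(5.80, 8.01)

Percentile endpoints at ranks 3 and 47: θ*₍3₎ = 5.17, θ*₍47₎ = 7.38.
Basic interval reflects these around m̂:
  lower = 2 × 6.59 − 7.38 = 5.80
  upper = 2 × 6.59 − 5.17 = 8.01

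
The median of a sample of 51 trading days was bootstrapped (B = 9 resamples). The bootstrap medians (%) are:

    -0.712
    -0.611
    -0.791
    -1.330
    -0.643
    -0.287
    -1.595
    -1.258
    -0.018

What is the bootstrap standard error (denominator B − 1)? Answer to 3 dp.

Bootstrap SE is the standard deviation of the 9 replicate medians.
Mean of replicates: ((-0.712) + (-0.611) + (-0.791) + (-1.330) + (-0.643) + (-0.287) + (-1.595) + (-1.258) + (-0.018)) / 9 = -7.2450 / 9 = -0.8050
Sum of squared deviations: (+0.0930)² + (+0.1940)² + (+0.0140)² + (−0.5250)² + (+0.1620)² + (+0.5180)² + (−0.7900)² + (−0.4530)² + (+0.7870)² = 2.0654
Variance = 2.0654 / 8 = 0.2582
SE* = √0.2582

SE* = 0.508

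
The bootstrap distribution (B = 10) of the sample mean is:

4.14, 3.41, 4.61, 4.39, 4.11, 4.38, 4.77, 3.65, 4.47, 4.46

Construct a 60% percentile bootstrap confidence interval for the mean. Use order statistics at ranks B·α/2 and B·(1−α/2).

(3.65, 4.47)

Sorted replicates: 3.41, 3.65, 4.11, 4.14, 4.38, 4.39, 4.46, 4.47, 4.61, 4.77
α = 0.40; lower rank = 10 × 0.200 = 2; upper rank = 10 × 0.800 = 8.
The 2nd smallest replicate is 3.65; the 8th is 4.47.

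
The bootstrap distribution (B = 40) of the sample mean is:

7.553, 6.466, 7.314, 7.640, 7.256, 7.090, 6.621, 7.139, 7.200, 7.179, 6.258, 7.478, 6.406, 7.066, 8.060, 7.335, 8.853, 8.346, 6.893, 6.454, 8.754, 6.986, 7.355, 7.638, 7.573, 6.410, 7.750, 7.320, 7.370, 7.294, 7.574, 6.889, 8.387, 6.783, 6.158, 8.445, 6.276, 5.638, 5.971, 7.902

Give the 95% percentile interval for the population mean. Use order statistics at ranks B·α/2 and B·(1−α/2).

Sorted replicates: 5.638, 5.971, 6.158, 6.258, 6.276, 6.406, 6.410, 6.454, 6.466, 6.621, 6.783, 6.889, 6.893, 6.986, 7.066, 7.090, 7.139, 7.179, 7.200, 7.256, 7.294, 7.314, 7.320, 7.335, 7.355, 7.370, 7.478, 7.553, 7.573, 7.574, 7.638, 7.640, 7.750, 7.902, 8.060, 8.346, 8.387, 8.445, 8.754, 8.853
α = 0.05; lower rank = 40 × 0.025 = 1; upper rank = 40 × 0.975 = 39.
The 1st smallest replicate is 5.638; the 39th is 8.754.

(5.638, 8.754)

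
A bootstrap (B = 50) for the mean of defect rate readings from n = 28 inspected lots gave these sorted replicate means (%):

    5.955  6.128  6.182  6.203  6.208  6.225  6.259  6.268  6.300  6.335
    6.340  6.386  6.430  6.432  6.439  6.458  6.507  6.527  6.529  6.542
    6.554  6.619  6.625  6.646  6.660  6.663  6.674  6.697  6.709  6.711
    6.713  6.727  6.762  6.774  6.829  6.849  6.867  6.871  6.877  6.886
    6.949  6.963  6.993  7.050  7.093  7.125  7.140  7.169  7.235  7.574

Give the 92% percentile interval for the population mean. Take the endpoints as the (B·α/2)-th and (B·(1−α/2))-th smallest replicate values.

α = 0.08; lower rank = 50 × 0.040 = 2; upper rank = 50 × 0.960 = 48.
The 2nd smallest replicate is 6.128; the 48th is 7.169.

(6.128, 7.169)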